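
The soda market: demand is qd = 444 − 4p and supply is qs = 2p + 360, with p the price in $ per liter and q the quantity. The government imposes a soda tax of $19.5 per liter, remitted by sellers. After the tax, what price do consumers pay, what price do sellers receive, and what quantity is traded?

Consumers pay $20.5; sellers receive $1; quantity = 362.

Without the tax, 444 − 4p = 2p + 360 gives 6p = 84, so p* = $14 and q* = 388.
With the tax collected from sellers, supply shifts: qs = 2(p − 19.5) + 360.
Solving gives q = 362 with consumers paying $20.5 and sellers receiving $1 (the $19.5 wedge).
The less price-elastic side of the market bears the larger share of a per-unit tax.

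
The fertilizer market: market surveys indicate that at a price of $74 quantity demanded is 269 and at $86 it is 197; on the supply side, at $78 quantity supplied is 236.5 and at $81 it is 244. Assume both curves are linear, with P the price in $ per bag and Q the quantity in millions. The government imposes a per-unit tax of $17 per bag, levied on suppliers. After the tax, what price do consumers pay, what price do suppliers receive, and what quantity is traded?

Demand slope: (197 − 269)/(86 − 74) = -6, so Qd = 713 − 6P.
Supply slope: (244 − 236.5)/(81 − 78) = 2.5, so Qs = 2.5P + 41.5.
Before the tax: set 713 − 6P = 2.5P + 41.5 → P* = $79, Q* = 239.
With the tax collected from suppliers, supply shifts: Qs = 2.5(P − 17) + 41.5.
New equilibrium: consumers pay $84, suppliers receive $67, Q = 209. (Wedge: Pb − Ps = 17.)

Consumers pay $84; suppliers receive $67; quantity = 209.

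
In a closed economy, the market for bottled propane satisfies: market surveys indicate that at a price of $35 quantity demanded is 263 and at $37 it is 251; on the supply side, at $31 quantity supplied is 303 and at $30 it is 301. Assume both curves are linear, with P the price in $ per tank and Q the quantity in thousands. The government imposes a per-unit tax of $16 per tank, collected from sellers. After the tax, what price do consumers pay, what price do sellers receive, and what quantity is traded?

Demand slope: (251 − 263)/(37 − 35) = -6, so Qd = 473 − 6P.
Supply slope: (301 − 303)/(30 − 31) = 2, so Qs = 2P + 241.
Before the tax: set 473 − 6P = 2P + 241 → P* = $29, Q* = 299.
With the tax collected from sellers, supply shifts: Qs = 2(P − 16) + 241.
New equilibrium: consumers pay $33, sellers receive $17, Q = 275. (Wedge: Pb − Ps = 16.)
The less price-elastic side of the market bears the larger share of a per-unit tax.

Consumers pay $33; sellers receive $17; quantity = 275.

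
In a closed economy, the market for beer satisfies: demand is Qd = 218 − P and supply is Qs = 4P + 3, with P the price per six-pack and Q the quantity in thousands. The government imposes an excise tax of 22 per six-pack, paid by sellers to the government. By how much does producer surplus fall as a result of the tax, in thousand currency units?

Without the tax, 218 − P = 4P + 3 gives 5P = 215, so P* = 43 and Q* = 175.
With the tax collected from sellers, supply shifts: Qs = 4(P − 22) + 3.
Solving gives Q = 157.4 with consumers paying 60.6 and sellers receiving 38.6 (the 22 wedge).
ΔPS is the trapezoid between Q = 157.4 and Q = 175 of height 4.4: ½ · (175 + 157.4) · 4.4 = 731.28.

Producer surplus falls by 731.28 thousand.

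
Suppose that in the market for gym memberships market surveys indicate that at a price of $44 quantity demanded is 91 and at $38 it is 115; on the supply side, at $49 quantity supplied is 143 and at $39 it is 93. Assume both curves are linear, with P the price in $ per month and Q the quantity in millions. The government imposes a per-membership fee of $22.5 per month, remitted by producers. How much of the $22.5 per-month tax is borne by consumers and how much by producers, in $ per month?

Demand slope: (115 − 91)/(38 − 44) = -4, so Qd = 267 − 4P.
Supply slope: (93 − 143)/(39 − 49) = 5, so Qs = 5P − 102.
Without the tax, 267 − 4P = 5P − 102 gives 9P = 369, so P* = $41 and Q* = 103.
With the tax collected from producers, supply shifts: Qs = 5(P − 22.5) − 102.
Solving gives Q = 53 with consumers paying $53.5 and producers receiving $31 (the $22.5 wedge).
Burden on consumers: $12.5; on producers: $10. (They sum to $22.5.)
The less price-elastic side of the market bears the larger share of a per-unit tax.

Consumers bear $12.5 per month; producers bear $10 per month.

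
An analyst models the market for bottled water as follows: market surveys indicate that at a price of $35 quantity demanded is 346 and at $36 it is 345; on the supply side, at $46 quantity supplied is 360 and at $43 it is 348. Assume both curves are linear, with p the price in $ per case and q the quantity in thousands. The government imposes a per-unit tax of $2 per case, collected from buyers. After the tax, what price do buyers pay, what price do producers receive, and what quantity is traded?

Demand slope: (345 − 346)/(36 − 35) = -1, so qd = 381 − p.
Supply slope: (348 − 360)/(43 − 46) = 4, so qs = 4p + 176.
Before the tax: set 381 − p = 4p + 176 → p* = $41, q* = 340.
With the tax collected from buyers, demand (in seller-price terms) shifts: qd = 381 − (p + 2).
Solving gives q = 338.4 with buyers paying $42.6 and producers receiving $40.6 (the $2 wedge).

Buyers pay $42.6; producers receive $40.6; quantity = 338.4.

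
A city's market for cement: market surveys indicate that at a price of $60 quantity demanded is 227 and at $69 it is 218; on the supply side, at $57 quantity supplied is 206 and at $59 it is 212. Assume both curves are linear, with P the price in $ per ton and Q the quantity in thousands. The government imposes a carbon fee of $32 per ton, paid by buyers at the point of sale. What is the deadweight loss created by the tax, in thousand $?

Demand slope: (218 − 227)/(69 − 60) = -1, so Qd = 287 − P.
Supply slope: (212 − 206)/(59 − 57) = 3, so Qs = 3P + 35.
Before the tax: set 287 − P = 3P + 35 → P* = $63, Q* = 224.
With the tax collected from buyers, demand (in seller-price terms) shifts: Qd = 287 − (P + 32).
Solving gives Q = 200 with buyers paying $87 and suppliers receiving $55 (the $32 wedge).
Quantity falls by |ΔQ| = |224 − 200| = 24.
DWL = ½ · t · |ΔQ| = ½ · 32 · 24 = $384.

Deadweight loss = $384 thousand.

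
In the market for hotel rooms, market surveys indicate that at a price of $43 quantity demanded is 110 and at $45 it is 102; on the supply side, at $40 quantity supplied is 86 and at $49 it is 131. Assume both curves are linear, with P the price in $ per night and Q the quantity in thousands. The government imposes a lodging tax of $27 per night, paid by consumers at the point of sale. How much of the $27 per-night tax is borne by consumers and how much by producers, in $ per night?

Consumers bear $15 per night; producers bear $12 per night.

Demand slope: (102 − 110)/(45 − 43) = -4, so Qd = 282 − 4P.
Supply slope: (131 − 86)/(49 − 40) = 5, so Qs = 5P − 114.
Before the tax: set 282 − 4P = 5P − 114 → P* = $44, Q* = 106.
With the tax collected from consumers, demand (in seller-price terms) shifts: Qd = 282 − 4(P + 27).
New equilibrium: consumers pay $59, producers receive $32, Q = 46. (Wedge: Pb − Ps = 27.)
Burden on consumers: $15; on producers: $12. (They sum to $27.)
The less price-elastic side of the market bears the larger share of a per-unit tax.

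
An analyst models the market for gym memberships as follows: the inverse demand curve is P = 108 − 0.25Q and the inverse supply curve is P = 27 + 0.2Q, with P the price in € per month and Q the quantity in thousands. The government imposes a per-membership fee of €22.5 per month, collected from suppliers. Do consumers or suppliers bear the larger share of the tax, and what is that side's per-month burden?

Consumers bear the larger share: €12.5 per month.

Rewrite in direct form: Qd = 432 − 4P and Qs = 5P − 135.
Without the tax, 432 − 4P = 5P − 135 gives 9P = 567, so P* = €63 and Q* = 180.
With the tax collected from suppliers, supply shifts: Qs = 5(P − 22.5) − 135.
New equilibrium: consumers pay €75.5, suppliers receive €53, Q = 130. (Wedge: Pb − Ps = 22.5.)
Per-month burden: consumers €12.5, suppliers €10.
Consumers take the larger share because demand is less price-elastic here (demand slope 4 vs supply slope 5).
The less price-elastic side of the market bears the larger share of a per-unit tax.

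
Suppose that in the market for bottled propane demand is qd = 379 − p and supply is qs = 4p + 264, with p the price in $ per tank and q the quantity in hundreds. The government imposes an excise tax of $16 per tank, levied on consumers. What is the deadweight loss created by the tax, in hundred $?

Deadweight loss = $102.4 hundred.

Before the tax: set 379 − p = 4p + 264 → p* = $23, q* = 356.
With the tax collected from consumers, demand (in seller-price terms) shifts: qd = 379 − (p + 16).
Solving gives q = 343.2 with consumers paying $35.8 and sellers receiving $19.8 (the $16 wedge).
Quantity falls by |ΔQ| = |356 − 343.2| = 12.8.
DWL = ½ · t · |ΔQ| = ½ · 16 · 12.8 = $102.4.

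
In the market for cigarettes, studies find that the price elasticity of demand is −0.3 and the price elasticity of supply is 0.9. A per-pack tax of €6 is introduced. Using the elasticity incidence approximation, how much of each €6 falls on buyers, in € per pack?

Buyers bear ≈ €4.5 per pack.

Incidence ratio: buyers' share ≈ εs / (εs + |εd|) = 0.9 / (0.9 + 0.3) = 0.75.
So buyers bear ≈ 0.75 × €6 = €4.5; producers bear €1.5.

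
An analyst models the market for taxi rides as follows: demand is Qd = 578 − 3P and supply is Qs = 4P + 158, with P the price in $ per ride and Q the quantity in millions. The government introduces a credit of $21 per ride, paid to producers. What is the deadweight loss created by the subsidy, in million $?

Deadweight loss = $378 million.

Without the subsidy, 578 − 3P = 4P + 158 gives 7P = 420, so P* = $60 and Q* = 398.
With a per-unit subsidy paid to producers, each receives P + 21 per unit sold, so supply becomes Qs = 4(P + 21) + 158.
New equilibrium: buyers pay $48, producers receive $69, Q = 434. (Wedge: Pb − Ps = −21.)
Quantity rises by |ΔQ| = |398 − 434| = 36.
DWL = ½ · t · |ΔQ| = ½ · 21 · 36 = $378.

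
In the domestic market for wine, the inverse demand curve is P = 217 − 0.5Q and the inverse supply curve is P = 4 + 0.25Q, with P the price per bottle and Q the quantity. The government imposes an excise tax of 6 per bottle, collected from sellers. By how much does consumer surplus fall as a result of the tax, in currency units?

Consumer surplus falls by 1120.

Inverting to Q(P) form: Qd = 434 − 2P; Qs = 4P − 16.
Without the tax, 434 − 2P = 4P − 16 gives 6P = 450, so P* = 75 and Q* = 284.
With the tax collected from sellers, supply shifts: Qs = 4(P − 6) − 16.
Solving gives Q = 276 with consumers paying 79 and sellers receiving 73 (the 6 wedge).
ΔCS is the trapezoid between Q = 276 and Q = 284 of height 4: ½ · (284 + 276) · 4 = 1120.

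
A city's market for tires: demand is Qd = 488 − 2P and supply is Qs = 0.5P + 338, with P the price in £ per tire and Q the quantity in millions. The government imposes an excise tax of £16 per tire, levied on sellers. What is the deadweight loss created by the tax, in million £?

Deadweight loss = £51.2 million.

Before the tax: set 488 − 2P = 0.5P + 338 → P* = £60, Q* = 368.
With the tax collected from sellers, supply shifts: Qs = 0.5(P − 16) + 338.
New equilibrium: buyers pay £63.2, sellers receive £47.2, Q = 361.6. (Wedge: Pb − Ps = 16.)
Quantity falls by |ΔQ| = |368 − 361.6| = 6.4.
DWL = ½ · t · |ΔQ| = ½ · 16 · 6.4 = £51.2.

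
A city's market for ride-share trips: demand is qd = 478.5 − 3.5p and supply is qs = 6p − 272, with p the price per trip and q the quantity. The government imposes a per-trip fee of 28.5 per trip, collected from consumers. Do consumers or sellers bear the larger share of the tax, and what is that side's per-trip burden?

Consumers bear the larger share: 18 per trip.

Before the tax: set 478.5 − 3.5p = 6p − 272 → p* = 79, q* = 202.
With the tax collected from consumers, demand (in seller-price terms) shifts: qd = 478.5 − 3.5(p + 28.5).
New equilibrium: consumers pay 97, sellers receive 68.5, q = 139. (Wedge: pb − ps = 28.5.)
Per-trip burden: consumers 18, sellers 10.5.
Consumers take the larger share because demand is less price-elastic here (demand slope 3.5 vs supply slope 6).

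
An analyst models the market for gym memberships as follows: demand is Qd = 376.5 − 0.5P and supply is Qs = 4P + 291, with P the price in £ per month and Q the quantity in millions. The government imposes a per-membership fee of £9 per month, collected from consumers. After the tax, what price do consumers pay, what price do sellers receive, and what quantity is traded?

Without the tax, 376.5 − 0.5P = 4P + 291 gives 4.5P = 85.5, so P* = £19 and Q* = 367.
With the tax collected from consumers, demand (in seller-price terms) shifts: Qd = 376.5 − 0.5(P + 9).
Solving gives Q = 363 with consumers paying £27 and sellers receiving £18 (the £9 wedge).

Consumers pay £27; sellers receive £18; quantity = 363.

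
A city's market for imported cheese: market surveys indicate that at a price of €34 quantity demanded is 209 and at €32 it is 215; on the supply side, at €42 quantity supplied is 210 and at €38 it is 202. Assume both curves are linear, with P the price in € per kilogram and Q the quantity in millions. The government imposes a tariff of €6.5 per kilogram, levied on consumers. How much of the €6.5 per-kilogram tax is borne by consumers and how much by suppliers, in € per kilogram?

Demand slope: (215 − 209)/(32 − 34) = -3, so Qd = 311 − 3P.
Supply slope: (202 − 210)/(38 − 42) = 2, so Qs = 2P + 126.
Before the tax: set 311 − 3P = 2P + 126 → P* = €37, Q* = 200.
With the tax collected from consumers, demand (in seller-price terms) shifts: Qd = 311 − 3(P + 6.5).
New equilibrium: consumers pay €39.6, suppliers receive €33.1, Q = 192.2. (Wedge: Pb − Ps = 6.5.)
Burden on consumers: €2.6; on suppliers: €3.9. (They sum to €6.5.)

Consumers bear €2.6 per kilogram; suppliers bear €3.9 per kilogram.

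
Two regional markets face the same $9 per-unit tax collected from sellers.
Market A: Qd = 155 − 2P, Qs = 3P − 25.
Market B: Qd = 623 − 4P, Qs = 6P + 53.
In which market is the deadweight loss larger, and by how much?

Market B, by $48.6.

Market A: pre-tax P* = $36, Q* = 83; post-tax Q = 72.2; deadweight loss = $48.6.
Market B: pre-tax P* = $57, Q* = 395; post-tax Q = 373.4; deadweight loss = $97.2.
Difference: $48.6 vs $97.2 → market B is larger by $48.6.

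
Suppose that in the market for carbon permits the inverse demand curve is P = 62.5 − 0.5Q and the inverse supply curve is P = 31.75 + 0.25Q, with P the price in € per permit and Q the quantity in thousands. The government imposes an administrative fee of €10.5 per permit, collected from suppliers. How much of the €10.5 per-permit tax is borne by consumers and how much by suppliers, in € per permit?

Inverting to Q(P) form: Qd = 125 − 2P; Qs = 4P − 127.
Before the tax: set 125 − 2P = 4P − 127 → P* = €42, Q* = 41.
With the tax collected from suppliers, supply shifts: Qs = 4(P − 10.5) − 127.
New equilibrium: consumers pay €49, suppliers receive €38.5, Q = 27. (Wedge: Pb − Ps = 10.5.)
Burden on consumers: €7; on suppliers: €3.5. (They sum to €10.5.)

Consumers bear €7 per permit; suppliers bear €3.5 per permit.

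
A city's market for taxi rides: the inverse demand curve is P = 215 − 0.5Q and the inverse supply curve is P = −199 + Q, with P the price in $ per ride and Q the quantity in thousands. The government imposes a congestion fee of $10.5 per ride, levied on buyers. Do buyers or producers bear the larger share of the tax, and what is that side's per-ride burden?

Rewrite in direct form: Qd = 430 − 2P and Qs = P + 199.
Without the tax, 430 − 2P = P + 199 gives 3P = 231, so P* = $77 and Q* = 276.
With the tax collected from buyers, demand (in seller-price terms) shifts: Qd = 430 − 2(P + 10.5).
New equilibrium: buyers pay $80.5, producers receive $70, Q = 269. (Wedge: Pb − Ps = 10.5.)
Per-ride burden: buyers $3.5, producers $7.
Producers take the larger share because supply is less price-elastic here (demand slope 2 vs supply slope 1).
The less price-elastic side of the market bears the larger share of a per-unit tax.

Producers bear the larger share: $7 per ride.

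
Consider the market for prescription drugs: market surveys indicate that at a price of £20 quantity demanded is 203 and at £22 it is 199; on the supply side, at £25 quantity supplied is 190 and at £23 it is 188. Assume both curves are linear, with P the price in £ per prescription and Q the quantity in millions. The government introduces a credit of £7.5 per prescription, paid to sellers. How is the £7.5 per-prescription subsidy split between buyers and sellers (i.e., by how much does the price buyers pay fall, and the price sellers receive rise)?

Demand slope: (199 − 203)/(22 − 20) = -2, so Qd = 243 − 2P.
Supply slope: (188 − 190)/(23 − 25) = 1, so Qs = P + 165.
Without the subsidy, 243 − 2P = P + 165 gives 3P = 78, so P* = £26 and Q* = 191.
With a per-unit subsidy paid to sellers, each receives P + 7.5 per unit sold, so supply becomes Qs = (P + 7.5) + 165.
Solving gives Q = 196 with buyers paying £23.5 and sellers receiving £31 (the £7.5 wedge).
Gain to buyers: £2.5; to sellers: £5. (They sum to £7.5.)

Buyers gain £2.5 per prescription; sellers gain £5 per prescription.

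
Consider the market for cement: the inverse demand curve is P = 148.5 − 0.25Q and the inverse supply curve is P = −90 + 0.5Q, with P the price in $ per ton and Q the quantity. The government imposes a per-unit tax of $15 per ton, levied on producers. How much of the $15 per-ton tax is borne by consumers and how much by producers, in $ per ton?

Consumers bear $5 per ton; producers bear $10 per ton.

Inverting to Q(P) form: Qd = 594 − 4P; Qs = 2P + 180.
Before the tax: set 594 − 4P = 2P + 180 → P* = $69, Q* = 318.
With the tax collected from producers, supply shifts: Qs = 2(P − 15) + 180.
New equilibrium: consumers pay $74, producers receive $59, Q = 298. (Wedge: Pb − Ps = 15.)
Burden on consumers: $5; on producers: $10. (They sum to $15.)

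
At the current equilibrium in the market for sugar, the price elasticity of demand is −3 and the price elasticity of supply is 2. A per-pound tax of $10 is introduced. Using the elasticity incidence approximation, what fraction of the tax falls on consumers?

Consumers' share ≈ 0.4.

Incidence ratio: consumers' share ≈ εs / (εs + |εd|) = 2 / (2 + 3) = 0.4.
Supply is the less elastic side, so consumers bear the smaller share.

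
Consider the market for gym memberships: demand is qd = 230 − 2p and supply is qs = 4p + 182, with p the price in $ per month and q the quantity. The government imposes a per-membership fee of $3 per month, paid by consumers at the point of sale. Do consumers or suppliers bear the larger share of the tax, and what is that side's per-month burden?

Consumers bear the larger share: $2 per month.

Before the tax: set 230 − 2p = 4p + 182 → p* = $8, q* = 214.
With the tax collected from consumers, demand (in seller-price terms) shifts: qd = 230 − 2(p + 3).
New equilibrium: consumers pay $10, suppliers receive $7, q = 210. (Wedge: pb − ps = 3.)
Per-month burden: consumers $2, suppliers $1.
Consumers take the larger share because demand is less price-elastic here (demand slope 2 vs supply slope 4).
The less price-elastic side of the market bears the larger share of a per-unit tax.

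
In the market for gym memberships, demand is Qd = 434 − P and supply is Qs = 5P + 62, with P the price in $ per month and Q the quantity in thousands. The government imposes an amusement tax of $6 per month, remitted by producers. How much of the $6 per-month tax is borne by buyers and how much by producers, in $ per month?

Before the tax: set 434 − P = 5P + 62 → P* = $62, Q* = 372.
With the tax collected from producers, supply shifts: Qs = 5(P − 6) + 62.
New equilibrium: buyers pay $67, producers receive $61, Q = 367. (Wedge: Pb − Ps = 6.)
Burden on buyers: $5; on producers: $1. (They sum to $6.)

Buyers bear $5 per month; producers bear $1 per month.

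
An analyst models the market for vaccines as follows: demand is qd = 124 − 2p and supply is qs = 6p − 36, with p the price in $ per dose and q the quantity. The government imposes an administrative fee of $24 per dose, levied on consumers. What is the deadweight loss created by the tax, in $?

Before the tax: set 124 − 2p = 6p − 36 → p* = $20, q* = 84.
With the tax collected from consumers, demand (in seller-price terms) shifts: qd = 124 − 2(p + 24).
New equilibrium: consumers pay $38, producers receive $14, q = 48. (Wedge: pb − ps = 24.)
Quantity falls by |ΔQ| = |84 − 48| = 36.
DWL = ½ · t · |ΔQ| = ½ · 24 · 36 = $432.

Deadweight loss = $432.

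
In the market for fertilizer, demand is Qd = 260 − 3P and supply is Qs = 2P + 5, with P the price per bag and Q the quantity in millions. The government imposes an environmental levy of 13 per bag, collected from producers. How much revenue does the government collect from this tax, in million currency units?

Tax revenue = 1188.2 million.

Before the tax: set 260 − 3P = 2P + 5 → P* = 51, Q* = 107.
With the tax collected from producers, supply shifts: Qs = 2(P − 13) + 5.
New equilibrium: buyers pay 56.2, producers receive 43.2, Q = 91.4. (Wedge: Pb − Ps = 13.)
Revenue = t · Q = 13 · 91.4 = 1188.2.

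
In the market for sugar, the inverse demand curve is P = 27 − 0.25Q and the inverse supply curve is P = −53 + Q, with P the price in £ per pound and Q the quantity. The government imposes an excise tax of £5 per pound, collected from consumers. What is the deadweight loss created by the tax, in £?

Deadweight loss = £10.

Rewrite in direct form: Qd = 108 − 4P and Qs = P + 53.
Before the tax: set 108 − 4P = P + 53 → P* = £11, Q* = 64.
With the tax collected from consumers, demand (in seller-price terms) shifts: Qd = 108 − 4(P + 5).
New equilibrium: consumers pay £12, producers receive £7, Q = 60. (Wedge: Pb − Ps = 5.)
Quantity falls by |ΔQ| = |64 − 60| = 4.
DWL = ½ · t · |ΔQ| = ½ · 5 · 4 = £10.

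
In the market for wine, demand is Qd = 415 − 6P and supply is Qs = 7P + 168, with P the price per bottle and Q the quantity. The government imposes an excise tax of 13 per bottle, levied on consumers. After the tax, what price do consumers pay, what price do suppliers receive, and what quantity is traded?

Before the tax: set 415 − 6P = 7P + 168 → P* = 19, Q* = 301.
With the tax collected from consumers, demand (in seller-price terms) shifts: Qd = 415 − 6(P + 13).
New equilibrium: consumers pay 26, suppliers receive 13, Q = 259. (Wedge: Pb − Ps = 13.)
The less price-elastic side of the market bears the larger share of a per-unit tax.

Consumers pay 26; suppliers receive 13; quantity = 259.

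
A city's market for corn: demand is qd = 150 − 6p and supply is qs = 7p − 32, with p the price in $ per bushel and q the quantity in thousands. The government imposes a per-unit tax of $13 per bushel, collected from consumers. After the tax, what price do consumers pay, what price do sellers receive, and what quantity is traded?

Consumers pay $21; sellers receive $8; quantity = 24.

Before the tax: set 150 − 6p = 7p − 32 → p* = $14, q* = 66.
With the tax collected from consumers, demand (in seller-price terms) shifts: qd = 150 − 6(p + 13).
Solving gives q = 24 with consumers paying $21 and sellers receiving $8 (the $13 wedge).
The less price-elastic side of the market bears the larger share of a per-unit tax.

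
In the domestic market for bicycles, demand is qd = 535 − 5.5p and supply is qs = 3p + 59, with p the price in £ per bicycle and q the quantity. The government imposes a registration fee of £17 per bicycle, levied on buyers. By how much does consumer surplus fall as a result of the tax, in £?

Before the tax: set 535 − 5.5p = 3p + 59 → p* = £56, q* = 227.
With the tax collected from buyers, demand (in seller-price terms) shifts: qd = 535 − 5.5(p + 17).
New equilibrium: buyers pay £62, suppliers receive £45, q = 194. (Wedge: pb − ps = 17.)
ΔCS is the trapezoid between Q = 194 and Q = 227 of height £6: ½ · (227 + 194) · 6 = £1263.

Consumer surplus falls by £1263.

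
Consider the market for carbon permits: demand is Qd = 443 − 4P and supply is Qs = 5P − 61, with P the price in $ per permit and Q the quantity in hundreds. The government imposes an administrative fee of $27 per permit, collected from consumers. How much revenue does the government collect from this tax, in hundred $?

Without the tax, 443 − 4P = 5P − 61 gives 9P = 504, so P* = $56 and Q* = 219.
With the tax collected from consumers, demand (in seller-price terms) shifts: Qd = 443 − 4(P + 27).
New equilibrium: consumers pay $71, producers receive $44, Q = 159. (Wedge: Pb − Ps = 27.)
Revenue = t · Q = 27 · 159 = $4293.

Tax revenue = $4293 hundred.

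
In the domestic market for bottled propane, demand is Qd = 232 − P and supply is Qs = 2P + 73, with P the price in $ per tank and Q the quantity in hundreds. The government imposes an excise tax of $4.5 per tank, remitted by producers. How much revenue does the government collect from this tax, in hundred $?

Without the tax, 232 − P = 2P + 73 gives 3P = 159, so P* = $53 and Q* = 179.
With the tax collected from producers, supply shifts: Qs = 2(P − 4.5) + 73.
New equilibrium: consumers pay $56, producers receive $51.5, Q = 176. (Wedge: Pb − Ps = 4.5.)
Revenue = t · Q = 4.5 · 176 = $792.

Tax revenue = $792 hundred.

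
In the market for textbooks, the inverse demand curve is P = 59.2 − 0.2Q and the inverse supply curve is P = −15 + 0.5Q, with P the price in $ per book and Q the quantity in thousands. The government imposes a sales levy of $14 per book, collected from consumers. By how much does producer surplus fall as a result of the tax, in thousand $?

Producer surplus falls by $960 thousand.

Rewrite in direct form: Qd = 296 − 5P and Qs = 2P + 30.
Without the tax, 296 − 5P = 2P + 30 gives 7P = 266, so P* = $38 and Q* = 106.
With the tax collected from consumers, demand (in seller-price terms) shifts: Qd = 296 − 5(P + 14).
Solving gives Q = 86 with consumers paying $42 and sellers receiving $28 (the $14 wedge).
ΔPS is the trapezoid between Q = 86 and Q = 106 of height $10: ½ · (106 + 86) · 10 = $960.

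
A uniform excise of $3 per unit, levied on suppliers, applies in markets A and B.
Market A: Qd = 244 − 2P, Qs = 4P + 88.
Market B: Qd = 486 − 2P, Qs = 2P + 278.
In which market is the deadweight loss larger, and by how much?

Market A, by $1.5.

Market A: pre-tax P* = $26, Q* = 192; post-tax Q = 188; deadweight loss = $6.
Market B: pre-tax P* = $52, Q* = 382; post-tax Q = 379; deadweight loss = $4.5.
Difference: $6 vs $4.5 → market A is larger by $1.5.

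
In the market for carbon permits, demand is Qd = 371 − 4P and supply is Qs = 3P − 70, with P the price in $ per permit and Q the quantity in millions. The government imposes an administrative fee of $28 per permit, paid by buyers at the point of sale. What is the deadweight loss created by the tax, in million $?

Deadweight loss = $672 million.

Without the tax, 371 − 4P = 3P − 70 gives 7P = 441, so P* = $63 and Q* = 119.
With the tax collected from buyers, demand (in seller-price terms) shifts: Qd = 371 − 4(P + 28).
Solving gives Q = 71 with buyers paying $75 and suppliers receiving $47 (the $28 wedge).
Quantity falls by |ΔQ| = |119 − 71| = 48.
DWL = ½ · t · |ΔQ| = ½ · 28 · 48 = $672.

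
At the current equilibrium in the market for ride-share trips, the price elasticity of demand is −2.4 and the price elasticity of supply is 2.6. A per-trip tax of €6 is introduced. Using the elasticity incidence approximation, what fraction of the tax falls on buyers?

Incidence ratio: buyers' share ≈ εs / (εs + |εd|) = 2.6 / (2.6 + 2.4) = 0.52.
Supply is the more elastic side, so buyers bear the larger share.

Buyers' share ≈ 0.52.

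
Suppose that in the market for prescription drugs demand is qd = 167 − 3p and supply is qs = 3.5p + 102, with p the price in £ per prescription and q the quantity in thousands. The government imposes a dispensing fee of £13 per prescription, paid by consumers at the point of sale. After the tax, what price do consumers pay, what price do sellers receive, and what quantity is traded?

Consumers pay £17; sellers receive £4; quantity = 116.

Without the tax, 167 − 3p = 3.5p + 102 gives 6.5p = 65, so p* = £10 and q* = 137.
With the tax collected from consumers, demand (in seller-price terms) shifts: qd = 167 − 3(p + 13).
New equilibrium: consumers pay £17, sellers receive £4, q = 116. (Wedge: pb − ps = 13.)
The less price-elastic side of the market bears the larger share of a per-unit tax.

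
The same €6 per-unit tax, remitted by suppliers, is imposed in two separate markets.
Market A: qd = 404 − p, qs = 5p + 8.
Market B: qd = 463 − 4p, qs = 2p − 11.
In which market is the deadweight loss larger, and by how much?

Market A: pre-tax p* = €66, q* = 338; post-tax q = 333; deadweight loss = €15.
Market B: pre-tax p* = €79, q* = 147; post-tax q = 139; deadweight loss = €24.
Difference: €15 vs €24 → market B is larger by €9.

Market B, by €9.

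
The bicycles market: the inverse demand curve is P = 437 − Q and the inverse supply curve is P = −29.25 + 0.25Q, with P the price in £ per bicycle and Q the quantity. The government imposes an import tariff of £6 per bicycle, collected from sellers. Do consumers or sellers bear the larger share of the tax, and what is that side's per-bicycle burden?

Inverting to Q(P) form: Qd = 437 − P; Qs = 4P + 117.
Before the tax: set 437 − P = 4P + 117 → P* = £64, Q* = 373.
With the tax collected from sellers, supply shifts: Qs = 4(P − 6) + 117.
Solving gives Q = 368.2 with consumers paying £68.8 and sellers receiving £62.8 (the £6 wedge).
Per-bicycle burden: consumers £4.8, sellers £1.2.
Consumers take the larger share because demand is less price-elastic here (demand slope 1 vs supply slope 4).

Consumers bear the larger share: £4.8 per bicycle.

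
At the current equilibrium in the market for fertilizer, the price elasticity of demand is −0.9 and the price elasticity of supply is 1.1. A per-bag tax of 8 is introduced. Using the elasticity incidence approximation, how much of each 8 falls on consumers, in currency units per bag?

Consumers bear ≈ 4.4 per bag.

Incidence ratio: consumers' share ≈ εs / (εs + |εd|) = 1.1 / (1.1 + 0.9) = 0.55.
So consumers bear ≈ 0.55 × 8 = 4.4; producers bear 3.6.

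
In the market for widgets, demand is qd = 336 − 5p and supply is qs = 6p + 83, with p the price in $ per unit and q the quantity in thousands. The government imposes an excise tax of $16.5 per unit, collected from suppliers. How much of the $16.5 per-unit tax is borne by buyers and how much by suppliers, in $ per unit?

Buyers bear $9 per unit; suppliers bear $7.5 per unit.

Without the tax, 336 − 5p = 6p + 83 gives 11p = 253, so p* = $23 and q* = 221.
With the tax collected from suppliers, supply shifts: qs = 6(p − 16.5) + 83.
New equilibrium: buyers pay $32, suppliers receive $15.5, q = 176. (Wedge: pb − ps = 16.5.)
Burden on buyers: $9; on suppliers: $7.5. (They sum to $16.5.)
The less price-elastic side of the market bears the larger share of a per-unit tax.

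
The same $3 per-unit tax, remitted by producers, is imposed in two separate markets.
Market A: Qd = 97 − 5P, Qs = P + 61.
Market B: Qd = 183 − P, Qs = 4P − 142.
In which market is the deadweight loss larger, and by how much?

Market A: pre-tax P* = $6, Q* = 67; post-tax Q = 64.5; deadweight loss = $3.75.
Market B: pre-tax P* = $65, Q* = 118; post-tax Q = 115.6; deadweight loss = $3.6.
Difference: $3.75 vs $3.6 → market A is larger by $0.15.

Market A, by $0.15.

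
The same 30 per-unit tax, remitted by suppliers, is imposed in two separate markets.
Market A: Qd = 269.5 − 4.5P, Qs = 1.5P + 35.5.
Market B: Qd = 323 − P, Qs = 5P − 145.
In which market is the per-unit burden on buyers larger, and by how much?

Market A: pre-tax P* = 39, Q* = 94; post-tax Q = 60.25; per-unit burden on buyers = 7.5.
Market B: pre-tax P* = 78, Q* = 245; post-tax Q = 220; per-unit burden on buyers = 25.
Difference: 7.5 vs 25 → market B is larger by 17.5.

Market B, by 17.5.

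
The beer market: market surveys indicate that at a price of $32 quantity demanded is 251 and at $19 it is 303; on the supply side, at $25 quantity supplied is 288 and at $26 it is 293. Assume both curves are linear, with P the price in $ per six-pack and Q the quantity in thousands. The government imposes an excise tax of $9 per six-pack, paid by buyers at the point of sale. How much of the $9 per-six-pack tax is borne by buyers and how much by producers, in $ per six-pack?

Demand slope: (303 − 251)/(19 − 32) = -4, so Qd = 379 − 4P.
Supply slope: (293 − 288)/(26 − 25) = 5, so Qs = 5P + 163.
Without the tax, 379 − 4P = 5P + 163 gives 9P = 216, so P* = $24 and Q* = 283.
With the tax collected from buyers, demand (in seller-price terms) shifts: Qd = 379 − 4(P + 9).
New equilibrium: buyers pay $29, producers receive $20, Q = 263. (Wedge: Pb − Ps = 9.)
Burden on buyers: $5; on producers: $4. (They sum to $9.)

Buyers bear $5 per six-pack; producers bear $4 per six-pack.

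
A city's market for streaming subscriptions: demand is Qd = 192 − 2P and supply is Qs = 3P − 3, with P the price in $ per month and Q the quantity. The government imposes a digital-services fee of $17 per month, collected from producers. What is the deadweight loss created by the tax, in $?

Deadweight loss = $173.4.

Without the tax, 192 − 2P = 3P − 3 gives 5P = 195, so P* = $39 and Q* = 114.
With the tax collected from producers, supply shifts: Qs = 3(P − 17) − 3.
Solving gives Q = 93.6 with consumers paying $49.2 and producers receiving $32.2 (the $17 wedge).
Quantity falls by |ΔQ| = |114 − 93.6| = 20.4.
DWL = ½ · t · |ΔQ| = ½ · 17 · 20.4 = $173.4.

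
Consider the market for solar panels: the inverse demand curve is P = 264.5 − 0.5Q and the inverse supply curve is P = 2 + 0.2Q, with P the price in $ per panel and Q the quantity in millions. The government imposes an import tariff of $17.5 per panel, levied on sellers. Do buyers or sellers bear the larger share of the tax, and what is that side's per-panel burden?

Inverting to Q(P) form: Qd = 529 − 2P; Qs = 5P − 10.
Without the tax, 529 − 2P = 5P − 10 gives 7P = 539, so P* = $77 and Q* = 375.
With the tax collected from sellers, supply shifts: Qs = 5(P − 17.5) − 10.
Solving gives Q = 350 with buyers paying $89.5 and sellers receiving $72 (the $17.5 wedge).
Per-panel burden: buyers $12.5, sellers $5.
Buyers take the larger share because demand is less price-elastic here (demand slope 2 vs supply slope 5).
The less price-elastic side of the market bears the larger share of a per-unit tax.

Buyers bear the larger share: $12.5 per panel.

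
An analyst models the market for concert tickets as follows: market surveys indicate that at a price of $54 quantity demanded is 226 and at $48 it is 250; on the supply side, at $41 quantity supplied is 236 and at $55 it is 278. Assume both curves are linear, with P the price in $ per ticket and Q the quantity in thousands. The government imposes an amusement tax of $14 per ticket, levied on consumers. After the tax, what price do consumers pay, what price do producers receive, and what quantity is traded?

Consumers pay $53; producers receive $39; quantity = 230.

Demand slope: (250 − 226)/(48 − 54) = -4, so Qd = 442 − 4P.
Supply slope: (278 − 236)/(55 − 41) = 3, so Qs = 3P + 113.
Before the tax: set 442 − 4P = 3P + 113 → P* = $47, Q* = 254.
With the tax collected from consumers, demand (in seller-price terms) shifts: Qd = 442 − 4(P + 14).
Solving gives Q = 230 with consumers paying $53 and producers receiving $39 (the $14 wedge).
The less price-elastic side of the market bears the larger share of a per-unit tax.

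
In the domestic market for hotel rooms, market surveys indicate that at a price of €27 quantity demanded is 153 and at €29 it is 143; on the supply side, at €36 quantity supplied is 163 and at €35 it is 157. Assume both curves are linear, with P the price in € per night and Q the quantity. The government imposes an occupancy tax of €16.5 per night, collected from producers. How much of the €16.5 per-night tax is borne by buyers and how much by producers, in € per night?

Demand slope: (143 − 153)/(29 − 27) = -5, so Qd = 288 − 5P.
Supply slope: (157 − 163)/(35 − 36) = 6, so Qs = 6P − 53.
Before the tax: set 288 − 5P = 6P − 53 → P* = €31, Q* = 133.
With the tax collected from producers, supply shifts: Qs = 6(P − 16.5) − 53.
Solving gives Q = 88 with buyers paying €40 and producers receiving €23.5 (the €16.5 wedge).
Burden on buyers: €9; on producers: €7.5. (They sum to €16.5.)
The less price-elastic side of the market bears the larger share of a per-unit tax.

Buyers bear €9 per night; producers bear €7.5 per night.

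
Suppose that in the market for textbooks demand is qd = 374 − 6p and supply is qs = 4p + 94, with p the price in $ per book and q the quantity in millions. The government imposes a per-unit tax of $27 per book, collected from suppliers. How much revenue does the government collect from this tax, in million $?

Before the tax: set 374 − 6p = 4p + 94 → p* = $28, q* = 206.
With the tax collected from suppliers, supply shifts: qs = 4(p − 27) + 94.
Solving gives q = 141.2 with consumers paying $38.8 and suppliers receiving $11.8 (the $27 wedge).
Revenue = t · Q = 27 · 141.2 = $3812.4.

Tax revenue = $3812.4 million.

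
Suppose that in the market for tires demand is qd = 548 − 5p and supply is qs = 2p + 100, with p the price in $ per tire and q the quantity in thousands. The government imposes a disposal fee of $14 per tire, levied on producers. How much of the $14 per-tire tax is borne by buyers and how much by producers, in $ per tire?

Before the tax: set 548 − 5p = 2p + 100 → p* = $64, q* = 228.
With the tax collected from producers, supply shifts: qs = 2(p − 14) + 100.
New equilibrium: buyers pay $68, producers receive $54, q = 208. (Wedge: pb − ps = 14.)
Burden on buyers: $4; on producers: $10. (They sum to $14.)

Buyers bear $4 per tire; producers bear $10 per tire.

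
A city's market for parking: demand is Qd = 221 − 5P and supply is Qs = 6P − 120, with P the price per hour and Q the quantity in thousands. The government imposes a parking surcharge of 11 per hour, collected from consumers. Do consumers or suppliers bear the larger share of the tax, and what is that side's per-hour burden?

Consumers bear the larger share: 6 per hour.

Before the tax: set 221 − 5P = 6P − 120 → P* = 31, Q* = 66.
With the tax collected from consumers, demand (in seller-price terms) shifts: Qd = 221 − 5(P + 11).
New equilibrium: consumers pay 37, suppliers receive 26, Q = 36. (Wedge: Pb − Ps = 11.)
Per-hour burden: consumers 6, suppliers 5.
Consumers take the larger share because demand is less price-elastic here (demand slope 5 vs supply slope 6).
The less price-elastic side of the market bears the larger share of a per-unit tax.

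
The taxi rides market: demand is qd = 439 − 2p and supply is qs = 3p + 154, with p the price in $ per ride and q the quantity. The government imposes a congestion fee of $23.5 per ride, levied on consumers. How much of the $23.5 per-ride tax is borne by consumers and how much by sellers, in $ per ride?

Consumers bear $14.1 per ride; sellers bear $9.4 per ride.

Without the tax, 439 − 2p = 3p + 154 gives 5p = 285, so p* = $57 and q* = 325.
With the tax collected from consumers, demand (in seller-price terms) shifts: qd = 439 − 2(p + 23.5).
Solving gives q = 296.8 with consumers paying $71.1 and sellers receiving $47.6 (the $23.5 wedge).
Burden on consumers: $14.1; on sellers: $9.4. (They sum to $23.5.)
The less price-elastic side of the market bears the larger share of a per-unit tax.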